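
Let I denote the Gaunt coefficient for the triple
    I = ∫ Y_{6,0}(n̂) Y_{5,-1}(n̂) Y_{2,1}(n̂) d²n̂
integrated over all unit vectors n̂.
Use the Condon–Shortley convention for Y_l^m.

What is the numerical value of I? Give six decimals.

Σlᵢ=13 odd — θ-integrand is odd under cosθ→−cosθ; I=0

0.000000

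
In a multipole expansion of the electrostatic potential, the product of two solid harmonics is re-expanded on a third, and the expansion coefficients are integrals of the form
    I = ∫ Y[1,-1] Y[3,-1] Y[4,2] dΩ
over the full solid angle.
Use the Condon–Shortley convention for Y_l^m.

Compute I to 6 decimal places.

m-sum 0 ✓  L=8 even ✓  2≤4≤4 ✓
Π(2lᵢ+1) = 3×7×9 = 189
triangle coeff Δ(1,3,4) = 1/252
Σ_t [0,0]: t=0:+1/36 = 1/36
(3j)²=4/63 [(1 3 4; 0 0 0)], sign=+1
Σ_t [0,0]: t=0:+1/96 = 1/96
(3j)²=5/84 [(1 3 4; -1 -1 2)], sign=+1
⇒ 4πI² = 5/7
I = (+1)√(5/7/(4π)) = 0.23841361

0.238414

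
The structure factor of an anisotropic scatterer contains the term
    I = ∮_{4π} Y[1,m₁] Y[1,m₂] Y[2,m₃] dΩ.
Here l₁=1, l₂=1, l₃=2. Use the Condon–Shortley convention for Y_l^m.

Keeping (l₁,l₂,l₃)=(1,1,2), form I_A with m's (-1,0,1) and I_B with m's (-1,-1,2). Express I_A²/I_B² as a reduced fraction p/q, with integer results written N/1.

Same 1,1,2: normalisation and zero-m 3j drop out of the ratio.
A: Δ: 0! 2! 2! / 5! → 1/30; sum: t=0:+1/2 = 1/2; 3j²(1 1 2; -1 0 1) = Δ·Π!·Σ² = 1/10  (sign -1)
B: Δ: 0! 2! 2! / 5! → 1/30; sum: t=0:+1/4 = 1/4; 3j²(1 1 2; -1 -1 2) = Δ·Π!·Σ² = 1/5  (sign +1)
I_A²/I_B² = (1/10)/(1/5) = 1/2

1/2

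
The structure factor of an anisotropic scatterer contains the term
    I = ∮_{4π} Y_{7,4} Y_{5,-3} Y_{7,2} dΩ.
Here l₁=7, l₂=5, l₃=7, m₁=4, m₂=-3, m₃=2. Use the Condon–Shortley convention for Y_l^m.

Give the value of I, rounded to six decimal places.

Σmᵢ = 3 ≠ 0, so the φ-integral vanishes; I = 0

0.000000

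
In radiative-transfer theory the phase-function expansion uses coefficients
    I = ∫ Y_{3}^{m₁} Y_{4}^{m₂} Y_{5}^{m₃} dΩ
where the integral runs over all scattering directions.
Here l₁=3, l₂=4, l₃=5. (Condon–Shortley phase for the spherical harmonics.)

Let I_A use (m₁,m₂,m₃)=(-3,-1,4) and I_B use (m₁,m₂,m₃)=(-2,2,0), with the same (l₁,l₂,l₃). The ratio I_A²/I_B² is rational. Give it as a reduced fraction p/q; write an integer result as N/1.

Shared (l₁,l₂,l₃)=(3,4,5): N and (l;000)² cancel in I_A²/I_B².
A: Δ = 2!·4!·6!/13! = 1/180180; Racah Σ t=2..2: t=2:+1/5760 = 1/5760; ⇒ 3j(3 4 5; -3 -1 4)² = 9/286, sgn -1
B: Δ = 2!·4!·6!/13! = 1/180180; Racah Σ t=1..2: t=1:−1/2880 t=2:+1/576 = 1/720; ⇒ 3j(3 4 5; -2 2 0)² = 80/3003, sgn -1
I_A²/I_B² = (9/286)/(80/3003) = 189/160

189/160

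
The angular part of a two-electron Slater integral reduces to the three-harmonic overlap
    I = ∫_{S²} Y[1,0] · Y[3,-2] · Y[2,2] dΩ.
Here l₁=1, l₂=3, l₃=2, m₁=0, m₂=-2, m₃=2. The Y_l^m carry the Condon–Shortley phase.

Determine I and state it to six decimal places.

Rules hold: Σm=0, L=6 even, 2≤2≤4.
N = 3·7·5 = 105
Δ = 2!·0!·4!/7! = 1/105
Racah Σ t=1..1: t=1:−1/4 = -1/4
⇒ 3j(1 3 2; 0 0 0)² = 3/35, sgn -1
Racah Σ t=1..1: t=1:−1/24 = -1/24
⇒ 3j(1 3 2; 0 -2 2)² = 1/21, sgn -1
4πI² = N·(3j₀)²·(3jₘ)² = 3/7
I = +1·√(0.428571/4π) = 0.18467439

0.184674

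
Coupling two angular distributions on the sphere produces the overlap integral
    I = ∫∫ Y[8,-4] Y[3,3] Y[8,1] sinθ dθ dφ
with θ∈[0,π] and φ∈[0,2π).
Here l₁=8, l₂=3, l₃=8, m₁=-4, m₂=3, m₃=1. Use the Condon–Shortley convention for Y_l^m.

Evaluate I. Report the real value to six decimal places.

l₁+l₂+l₃=19 is odd: 3j(l;000)=0 ⇒ I=0

0.000000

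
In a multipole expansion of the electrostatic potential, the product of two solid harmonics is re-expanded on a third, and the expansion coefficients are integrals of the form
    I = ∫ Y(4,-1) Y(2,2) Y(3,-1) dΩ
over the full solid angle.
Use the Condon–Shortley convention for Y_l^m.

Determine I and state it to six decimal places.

0.000000

L=9 odd ⇒ parity kills the (l;000) factor ⇒ I = 0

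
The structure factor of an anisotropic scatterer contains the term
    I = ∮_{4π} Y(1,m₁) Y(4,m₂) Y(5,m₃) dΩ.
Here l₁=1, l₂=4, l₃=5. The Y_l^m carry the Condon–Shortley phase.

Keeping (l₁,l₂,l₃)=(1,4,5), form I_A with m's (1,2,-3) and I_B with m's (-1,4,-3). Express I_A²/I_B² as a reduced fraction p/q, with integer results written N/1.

l's match ⇒ only the (l;m) 3-j factors differ between A and B.
A: triangle coeff Δ(1,4,5) = 1/495; Σ_t [0,0]: t=0:+1/2880 = 1/2880; (3j)²=28/495 [(1 4 5; 1 2 -3)], sign=+1
B: triangle coeff Δ(1,4,5) = 1/495; Σ_t [0,0]: t=0:+1/80640 = 1/80640; (3j)²=1/495 [(1 4 5; -1 4 -3)], sign=+1
I_A²/I_B² = (28/495)/(1/495) = 28/1

28/1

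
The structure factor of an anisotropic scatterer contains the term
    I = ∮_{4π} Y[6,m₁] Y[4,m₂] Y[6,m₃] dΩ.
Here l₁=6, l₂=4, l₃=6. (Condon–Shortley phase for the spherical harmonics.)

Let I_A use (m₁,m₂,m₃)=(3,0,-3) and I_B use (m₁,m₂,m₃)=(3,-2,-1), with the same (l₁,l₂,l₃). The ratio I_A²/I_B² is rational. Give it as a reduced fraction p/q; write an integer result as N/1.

Shared (l₁,l₂,l₃)=(6,4,6): N and (l;000)² cancel in I_A²/I_B².
A: Δ = 4!·8!·4!/17! = 1/15315300; Racah Σ t=0..3: t=0:+1/414720 t=1:−1/51840 t=2:+1/80640 t=3:−1/1451520 = -1/193536; ⇒ 3j(6 4 6; 3 0 -3)² = 81/17017, sgn +1
B: Δ = 4!·8!·4!/17! = 1/15315300; Racah Σ t=0..2: t=0:+1/69120 t=1:−1/51840 t=2:+1/483840 = -1/362880; ⇒ 3j(6 4 6; 3 -2 -1)² = 16/17017, sgn +1
I_A²/I_B² = (81/17017)/(16/17017) = 81/16

81/16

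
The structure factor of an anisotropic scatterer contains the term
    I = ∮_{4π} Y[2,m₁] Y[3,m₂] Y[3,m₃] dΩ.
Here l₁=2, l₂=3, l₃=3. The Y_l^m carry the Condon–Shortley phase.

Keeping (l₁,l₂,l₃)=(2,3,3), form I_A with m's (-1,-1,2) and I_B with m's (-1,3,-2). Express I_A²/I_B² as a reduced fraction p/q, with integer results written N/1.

Same 2,3,3: normalisation and zero-m 3j drop out of the ratio.
A: Δ: 2! 2! 4! / 9! → 1/3780; sum: t=1:−1/12 t=2:+1/48 = -1/16; 3j²(2 3 3; -1 -1 2) = Δ·Π!·Σ² = 1/28  (sign +1)
B: Δ: 2! 2! 4! / 9! → 1/3780; sum: t=2:+1/48 = 1/48; 3j²(2 3 3; -1 3 -2) = Δ·Π!·Σ² = 5/84  (sign -1)
I_A²/I_B² = (1/28)/(5/84) = 3/5

3/5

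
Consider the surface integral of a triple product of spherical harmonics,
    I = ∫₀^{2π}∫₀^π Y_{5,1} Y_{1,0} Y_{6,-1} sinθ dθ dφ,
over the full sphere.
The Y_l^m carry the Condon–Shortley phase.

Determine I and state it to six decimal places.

-0.241725

Checks pass: Σm=0; 12 even; l₃=6∈[4,6].
(2·5+1)(2·1+1)(2·6+1) = 429
Δ: 0! 10! 2! / 13! → 1/858
sum: t=0:+1/14400 = 1/14400
3j²(5 1 6; 0 0 0) = Δ·Π!·Σ² = 6/143  (sign +1)
sum: t=0:+1/17280 = 1/17280
3j²(5 1 6; 1 0 -1) = Δ·Π!·Σ² = 35/858  (sign -1)
combine: 4πI² = 429·6/143·35/858 = 105/143
take √, sign -1: I = -0.24172507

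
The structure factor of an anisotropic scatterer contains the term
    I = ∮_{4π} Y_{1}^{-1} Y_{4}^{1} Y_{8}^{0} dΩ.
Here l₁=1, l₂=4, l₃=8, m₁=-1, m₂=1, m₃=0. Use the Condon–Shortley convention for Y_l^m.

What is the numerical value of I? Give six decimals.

triangle: need 3≤l₃≤5, have 8; I=0

0.000000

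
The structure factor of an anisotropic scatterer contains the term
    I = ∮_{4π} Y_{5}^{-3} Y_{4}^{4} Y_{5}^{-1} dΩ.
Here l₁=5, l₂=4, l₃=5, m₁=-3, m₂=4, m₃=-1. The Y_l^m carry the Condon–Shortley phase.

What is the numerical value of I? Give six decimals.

-0.168084

m-sum 0 ✓  L=14 even ✓  1≤5≤9 ✓
Π(2lᵢ+1) = 11×9×11 = 1089
triangle coeff Δ(5,4,5) = 1/3153150
Σ_t [0,4]: t=0:+1/69120 t=1:−1/1728 t=2:+1/576 t=3:−1/1728 t=4:+1/69120 = 7/11520
(3j)²=2/143 [(5 4 5; 0 0 0)], sign=-1
Σ_t [4,4]: t=4:+1/27648 = 1/27648
(3j)²=10/429 [(5 4 5; -3 4 -1)], sign=+1
⇒ 4πI² = 60/169
I = (-1)√(60/169/(4π)) = -0.16808437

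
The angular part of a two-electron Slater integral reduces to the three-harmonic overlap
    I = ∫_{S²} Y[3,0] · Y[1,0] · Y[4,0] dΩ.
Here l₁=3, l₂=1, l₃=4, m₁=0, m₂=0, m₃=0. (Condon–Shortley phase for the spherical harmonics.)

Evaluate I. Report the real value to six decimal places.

0.246233

Rules hold: Σm=0, L=8 even, 2≤4≤4.
N = 7·3·9 = 189
Δ = 0!·6!·2!/9! = 1/252
Racah Σ t=0..0: t=0:+1/36 = 1/36
⇒ 3j(3 1 4; 0 0 0)² = 4/63, sgn +1
(m-triple is (0,0,0) — same symbol as above.)
4πI² = N·(3j₀)²·(3jₘ)² = 16/21
I = +1·√(0.761905/4π) = 0.24623252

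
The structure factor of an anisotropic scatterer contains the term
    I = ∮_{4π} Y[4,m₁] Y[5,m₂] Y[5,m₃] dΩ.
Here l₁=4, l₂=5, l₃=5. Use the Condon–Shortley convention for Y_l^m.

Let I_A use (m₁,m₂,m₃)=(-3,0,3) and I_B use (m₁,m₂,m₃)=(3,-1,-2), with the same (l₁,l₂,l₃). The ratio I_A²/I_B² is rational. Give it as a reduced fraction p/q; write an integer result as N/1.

36/5

Same 4,5,5: normalisation and zero-m 3j drop out of the ratio.
A: Δ: 4! 4! 6! / 15! → 1/3153150; sum: t=3:−1/6912 t=4:+1/17280 = -1/11520; 3j²(4 5 5; -3 0 3) = Δ·Π!·Σ² = 2/143  (sign -1)
B: Δ: 4! 4! 6! / 15! → 1/3153150; sum: t=0:+1/6912 t=1:−1/5184 = -1/20736; 3j²(4 5 5; 3 -1 -2) = Δ·Π!·Σ² = 5/2574  (sign +1)
I_A²/I_B² = (2/143)/(5/2574) = 36/5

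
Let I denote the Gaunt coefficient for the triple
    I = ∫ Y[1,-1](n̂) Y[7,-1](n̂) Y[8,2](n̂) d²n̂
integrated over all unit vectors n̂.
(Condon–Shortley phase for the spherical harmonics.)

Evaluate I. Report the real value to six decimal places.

0.205254

Rules hold: Σm=0, L=16 even, 6≤8≤8.
N = 3·15·17 = 765
Δ = 0!·2!·14!/17! = 1/2040
Racah Σ t=0..0: t=0:+1/25401600 = 1/25401600
⇒ 3j(1 7 8; 0 0 0)² = 8/255, sgn +1
Racah Σ t=0..0: t=0:+1/58060800 = 1/58060800
⇒ 3j(1 7 8; -1 -1 2)² = 3/136, sgn +1
4πI² = N·(3j₀)²·(3jₘ)² = 9/17
I = +1·√(0.529412/4π) = 0.20525411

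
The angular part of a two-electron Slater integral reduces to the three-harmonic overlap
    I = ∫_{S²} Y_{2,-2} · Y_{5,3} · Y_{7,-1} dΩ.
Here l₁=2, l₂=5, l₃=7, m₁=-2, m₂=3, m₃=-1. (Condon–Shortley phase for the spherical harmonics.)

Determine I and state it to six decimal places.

-0.043890

Checks pass: Σm=0; 14 even; l₃=7∈[3,7].
(2·2+1)(2·5+1)(2·7+1) = 825
Δ: 0! 4! 10! / 15! → 1/15015
sum: t=0:+1/57600 = 1/57600
3j²(2 5 7; 0 0 0) = Δ·Π!·Σ² = 21/715  (sign -1)
sum: t=0:+1/1935360 = 1/1935360
3j²(2 5 7; -2 3 -1) = Δ·Π!·Σ² = 1/1001  (sign +1)
combine: 4πI² = 825·21/715·1/1001 = 45/1859
take √, sign -1: I = -0.04388960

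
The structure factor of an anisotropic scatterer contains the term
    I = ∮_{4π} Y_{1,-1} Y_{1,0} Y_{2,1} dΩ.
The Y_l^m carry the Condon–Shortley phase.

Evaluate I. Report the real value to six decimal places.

-0.218510

Rules hold: Σm=0, L=4 even, 0≤2≤2.
N = 3·3·5 = 45
Δ = 0!·2!·2!/5! = 1/30
Racah Σ t=0..0: t=0:+1/1 = 1/1
⇒ 3j(1 1 2; 0 0 0)² = 2/15, sgn +1
Racah Σ t=0..0: t=0:+1/2 = 1/2
⇒ 3j(1 1 2; -1 0 1)² = 1/10, sgn -1
4πI² = N·(3j₀)²·(3jₘ)² = 3/5
I = -1·√(0.6/4π) = -0.21850969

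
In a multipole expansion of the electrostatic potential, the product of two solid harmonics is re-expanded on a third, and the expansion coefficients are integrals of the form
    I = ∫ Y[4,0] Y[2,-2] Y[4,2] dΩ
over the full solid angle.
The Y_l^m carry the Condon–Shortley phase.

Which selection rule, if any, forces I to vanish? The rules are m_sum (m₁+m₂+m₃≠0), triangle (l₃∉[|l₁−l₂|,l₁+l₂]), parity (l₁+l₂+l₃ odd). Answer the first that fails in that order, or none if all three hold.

none

Σmᵢ = 0  ✓
l₃∈[|l₁−l₂|,l₁+l₂]=[2,6], have l₃=4  ✓
Σlᵢ = 10 ⇒ even  ✓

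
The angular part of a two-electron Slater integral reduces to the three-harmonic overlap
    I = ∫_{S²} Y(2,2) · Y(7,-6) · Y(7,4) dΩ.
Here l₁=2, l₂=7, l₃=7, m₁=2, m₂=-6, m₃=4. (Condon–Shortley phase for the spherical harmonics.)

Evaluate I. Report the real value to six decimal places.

Checks pass: Σm=0; 16 even; l₃=7∈[5,9].
(2·2+1)(2·7+1)(2·7+1) = 1125
Δ: 2! 2! 12! / 17! → 1/185640
sum: t=0:+1/2419200 t=1:−1/518400 t=2:+1/2419200 = -1/907200
3j²(2 7 7; 0 0 0) = Δ·Π!·Σ² = 56/3315  (sign +1)
sum: t=0:+1/159667200 = 1/159667200
3j²(2 7 7; 2 -6 4) = Δ·Π!·Σ² = 9/1190  (sign -1)
combine: 4πI² = 1125·56/3315·9/1190 = 540/3757
take √, sign -1: I = -0.10694768

-0.106948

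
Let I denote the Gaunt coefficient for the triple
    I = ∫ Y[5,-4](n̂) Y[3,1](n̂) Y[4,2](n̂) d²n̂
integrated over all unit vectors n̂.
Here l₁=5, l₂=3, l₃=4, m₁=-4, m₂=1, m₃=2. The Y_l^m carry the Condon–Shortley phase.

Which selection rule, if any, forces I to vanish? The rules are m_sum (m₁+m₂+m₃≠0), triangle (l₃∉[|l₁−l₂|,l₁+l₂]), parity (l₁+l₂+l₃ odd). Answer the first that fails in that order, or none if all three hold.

m_sum

azimuthal sum: -4 + 1 + 2 = -1  ✗
2 ≤ 4 ≤ 8 (triangle on l)
L = 5 + 3 + 4 = 12 (even)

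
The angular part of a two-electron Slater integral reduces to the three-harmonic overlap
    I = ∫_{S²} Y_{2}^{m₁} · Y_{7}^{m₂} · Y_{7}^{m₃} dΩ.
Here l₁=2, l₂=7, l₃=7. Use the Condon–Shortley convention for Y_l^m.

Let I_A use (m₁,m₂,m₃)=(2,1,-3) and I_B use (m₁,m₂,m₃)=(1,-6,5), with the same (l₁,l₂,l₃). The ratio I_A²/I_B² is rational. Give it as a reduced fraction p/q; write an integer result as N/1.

1350/1573

Same 2,7,7: normalisation and zero-m 3j drop out of the ratio.
A: Δ: 2! 2! 12! / 17! → 1/185640; sum: t=0:+1/3870720 = 1/3870720; 3j²(2 7 7; 2 1 -3) = Δ·Π!·Σ² = 135/6188  (sign +1)
B: Δ: 2! 2! 12! / 17! → 1/185640; sum: t=0:+1/79833600 t=1:−1/958003200 = 1/87091200; 3j²(2 7 7; 1 -6 5) = Δ·Π!·Σ² = 121/4760  (sign +1)
I_A²/I_B² = (135/6188)/(121/4760) = 1350/1573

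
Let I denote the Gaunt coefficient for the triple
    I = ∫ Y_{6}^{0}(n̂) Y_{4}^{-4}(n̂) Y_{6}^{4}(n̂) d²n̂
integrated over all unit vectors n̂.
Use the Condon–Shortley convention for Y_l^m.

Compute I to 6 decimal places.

0.141673

m-sum 0 ✓  L=16 even ✓  2≤6≤10 ✓
Π(2lᵢ+1) = 13×9×13 = 1521
triangle coeff Δ(6,4,6) = 1/15315300
Σ_t [0,4]: t=0:+1/829440 t=1:−1/25920 t=2:+1/9216 t=3:−1/25920 t=4:+1/829440 = 7/207360
(3j)²=28/2431 [(6 4 6; 0 0 0)], sign=+1
Σ_t [0,0]: t=0:+1/829440 = 1/829440
(3j)²=35/2431 [(6 4 6; 0 -4 4)], sign=+1
⇒ 4πI² = 8820/34969
I = (+1)√(8820/34969/(4π)) = 0.14167322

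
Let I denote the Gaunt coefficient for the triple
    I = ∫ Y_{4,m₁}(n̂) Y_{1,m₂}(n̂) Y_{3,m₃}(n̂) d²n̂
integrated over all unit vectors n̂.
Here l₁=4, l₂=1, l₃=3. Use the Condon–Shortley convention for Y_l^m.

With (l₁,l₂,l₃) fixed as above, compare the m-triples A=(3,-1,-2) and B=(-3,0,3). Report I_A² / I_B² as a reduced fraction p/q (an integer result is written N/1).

3/1

l's match ⇒ only the (l;m) 3-j factors differ between A and B.
A: triangle coeff Δ(4,1,3) = 1/252; Σ_t [0,0]: t=0:+1/240 = 1/240; (3j)²=1/12 [(4 1 3; 3 -1 -2)], sign=-1
B: triangle coeff Δ(4,1,3) = 1/252; Σ_t [1,1]: t=1:−1/720 = -1/720; (3j)²=1/36 [(4 1 3; -3 0 3)], sign=-1
I_A²/I_B² = (1/12)/(1/36) = 3/1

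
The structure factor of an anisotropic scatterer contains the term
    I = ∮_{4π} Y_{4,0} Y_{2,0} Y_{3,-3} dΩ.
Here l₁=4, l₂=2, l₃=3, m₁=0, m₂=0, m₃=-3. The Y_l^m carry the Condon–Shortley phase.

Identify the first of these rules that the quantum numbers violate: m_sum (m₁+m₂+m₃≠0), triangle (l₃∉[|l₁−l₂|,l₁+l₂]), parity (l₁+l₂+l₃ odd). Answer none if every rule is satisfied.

m_sum

Σmᵢ = -3  ✗
l₃∈[|l₁−l₂|,l₁+l₂]=[2,6], have l₃=3
Σlᵢ = 9 ⇒ odd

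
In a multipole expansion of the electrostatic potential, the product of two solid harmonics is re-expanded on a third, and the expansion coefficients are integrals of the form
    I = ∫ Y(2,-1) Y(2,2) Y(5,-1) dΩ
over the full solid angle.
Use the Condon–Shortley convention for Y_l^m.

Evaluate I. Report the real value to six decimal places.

|2−2|≤5≤2+2 violated ⇒ I = 0

0.000000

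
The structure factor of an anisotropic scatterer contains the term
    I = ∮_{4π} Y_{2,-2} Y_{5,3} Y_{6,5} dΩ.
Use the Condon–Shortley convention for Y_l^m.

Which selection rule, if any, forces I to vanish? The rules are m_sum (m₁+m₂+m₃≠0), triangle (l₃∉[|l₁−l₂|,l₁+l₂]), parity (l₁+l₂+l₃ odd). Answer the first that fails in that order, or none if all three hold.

m_sum

azimuthal sum: -2 + 3 + 5 = 6  ✗
3 ≤ 6 ≤ 7 (triangle on l)
L = 2 + 5 + 6 = 13 (odd)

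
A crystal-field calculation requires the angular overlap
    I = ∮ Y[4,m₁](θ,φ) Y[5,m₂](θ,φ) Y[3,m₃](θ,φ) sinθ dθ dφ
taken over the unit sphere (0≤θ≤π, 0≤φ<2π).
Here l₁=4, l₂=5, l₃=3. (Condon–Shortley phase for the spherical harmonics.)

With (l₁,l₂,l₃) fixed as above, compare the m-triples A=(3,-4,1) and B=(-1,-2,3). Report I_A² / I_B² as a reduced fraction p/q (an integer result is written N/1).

Same 4,5,3: normalisation and zero-m 3j drop out of the ratio.
A: Δ: 6! 2! 4! / 13! → 1/180180; sum: t=0:+1/4320 t=1:−1/5760 = 1/17280; 3j²(4 5 3; 3 -4 1) = Δ·Π!·Σ² = 7/4290  (sign +1)
B: Δ: 6! 2! 4! / 13! → 1/180180; sum: t=3:−1/1728 = -1/1728; 3j²(4 5 3; -1 -2 3) = Δ·Π!·Σ² = 25/858  (sign -1)
I_A²/I_B² = (7/4290)/(25/858) = 7/125

7/125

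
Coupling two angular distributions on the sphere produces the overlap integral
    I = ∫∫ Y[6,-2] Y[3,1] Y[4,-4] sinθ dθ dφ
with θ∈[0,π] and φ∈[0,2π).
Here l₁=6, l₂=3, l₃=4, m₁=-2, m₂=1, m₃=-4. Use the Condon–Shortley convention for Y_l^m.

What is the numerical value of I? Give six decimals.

Σmᵢ = -5 ≠ 0, so the φ-integral vanishes; I = 0

0.000000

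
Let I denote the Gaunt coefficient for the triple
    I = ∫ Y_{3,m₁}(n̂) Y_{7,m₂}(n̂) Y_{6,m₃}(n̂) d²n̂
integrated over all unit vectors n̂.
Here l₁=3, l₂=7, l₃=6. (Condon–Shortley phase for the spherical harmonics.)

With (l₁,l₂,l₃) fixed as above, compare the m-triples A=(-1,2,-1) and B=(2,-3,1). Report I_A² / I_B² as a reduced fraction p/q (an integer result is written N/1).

Same 3,7,6: normalisation and zero-m 3j drop out of the ratio.
A: Δ: 4! 2! 10! / 17! → 1/2042040; sum: t=2:+1/241920 t=3:−1/103680 t=4:+1/691200 = -59/14515200; 3j²(3 7 6; -1 2 -1) = Δ·Π!·Σ² = 3481/340340  (sign +1)
B: Δ: 4! 2! 10! / 17! → 1/2042040; sum: t=0:+1/414720 t=1:−1/362880 = -1/2903040; 3j²(3 7 6; 2 -3 1) = Δ·Π!·Σ² = 25/68068  (sign +1)
I_A²/I_B² = (3481/340340)/(25/68068) = 3481/125

3481/125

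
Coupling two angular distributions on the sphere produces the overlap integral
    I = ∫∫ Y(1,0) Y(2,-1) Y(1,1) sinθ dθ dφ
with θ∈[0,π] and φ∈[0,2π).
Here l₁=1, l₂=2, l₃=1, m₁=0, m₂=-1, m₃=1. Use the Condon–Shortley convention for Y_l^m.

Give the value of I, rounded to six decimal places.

Checks pass: Σm=0; 4 even; l₃=1∈[1,3].
(2·1+1)(2·2+1)(2·1+1) = 45
Δ: 2! 0! 2! / 5! → 1/30
sum: t=1:−1/1 = -1/1
3j²(1 2 1; 0 0 0) = Δ·Π!·Σ² = 2/15  (sign +1)
sum: t=1:−1/2 = -1/2
3j²(1 2 1; 0 -1 1) = Δ·Π!·Σ² = 1/10  (sign -1)
combine: 4πI² = 45·2/15·1/10 = 3/5
take √, sign -1: I = -0.21850969

-0.218510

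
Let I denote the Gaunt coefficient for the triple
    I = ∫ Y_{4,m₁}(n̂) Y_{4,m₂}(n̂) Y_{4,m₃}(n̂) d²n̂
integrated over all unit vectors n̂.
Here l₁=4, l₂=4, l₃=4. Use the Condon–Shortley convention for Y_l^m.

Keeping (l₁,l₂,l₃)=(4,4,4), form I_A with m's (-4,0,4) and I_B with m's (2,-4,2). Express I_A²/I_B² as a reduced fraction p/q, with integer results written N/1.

Same 4,4,4: normalisation and zero-m 3j drop out of the ratio.
A: Δ: 4! 4! 4! / 13! → 1/450450; sum: t=4:+1/13824 = 1/13824; 3j²(4 4 4; -4 0 4) = Δ·Π!·Σ² = 14/1287  (sign +1)
B: Δ: 4! 4! 4! / 13! → 1/450450; sum: t=0:+1/2304 = 1/2304; 3j²(4 4 4; 2 -4 2) = Δ·Π!·Σ² = 5/143  (sign +1)
I_A²/I_B² = (14/1287)/(5/143) = 14/45

14/45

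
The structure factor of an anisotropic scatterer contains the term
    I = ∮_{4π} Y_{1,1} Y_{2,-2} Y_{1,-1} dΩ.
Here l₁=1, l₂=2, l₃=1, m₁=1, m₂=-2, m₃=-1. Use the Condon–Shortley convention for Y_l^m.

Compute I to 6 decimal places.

m-sum = 1 − 2 − 1 = -2 ≠ 0 ⇒ I = 0

0.000000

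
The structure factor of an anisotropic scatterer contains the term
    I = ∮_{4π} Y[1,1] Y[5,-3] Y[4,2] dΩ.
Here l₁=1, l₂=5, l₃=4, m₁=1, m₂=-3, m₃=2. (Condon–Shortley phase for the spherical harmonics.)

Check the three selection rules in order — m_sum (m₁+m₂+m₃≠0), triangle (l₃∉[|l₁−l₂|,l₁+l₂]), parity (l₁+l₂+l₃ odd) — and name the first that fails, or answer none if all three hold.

m₁+m₂+m₃ = 1 − 3 + 2 = 0  ✓
triangle: |1−5|=4 ≤ l₃=4 ≤ 1+5=6  ✓
parity: l₁+l₂+l₃ = 10 is even  ✓

none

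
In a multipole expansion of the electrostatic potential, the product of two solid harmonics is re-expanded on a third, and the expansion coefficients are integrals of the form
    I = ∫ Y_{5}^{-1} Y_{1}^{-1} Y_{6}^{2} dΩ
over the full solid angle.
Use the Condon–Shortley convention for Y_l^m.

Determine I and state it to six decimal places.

0.216205

m-sum 0 ✓  L=12 even ✓  4≤6≤6 ✓
Π(2lᵢ+1) = 11×3×13 = 429
triangle coeff Δ(5,1,6) = 1/858
Σ_t [0,0]: t=0:+1/14400 = 1/14400
(3j)²=6/143 [(5 1 6; 0 0 0)], sign=+1
Σ_t [0,0]: t=0:+1/34560 = 1/34560
(3j)²=14/429 [(5 1 6; -1 -1 2)], sign=+1
⇒ 4πI² = 84/143
I = (+1)√(84/143/(4π)) = 0.21620548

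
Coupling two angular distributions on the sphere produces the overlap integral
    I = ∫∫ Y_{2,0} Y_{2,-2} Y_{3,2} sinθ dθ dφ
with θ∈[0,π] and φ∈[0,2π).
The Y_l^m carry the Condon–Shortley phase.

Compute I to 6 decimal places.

0.000000

l₁+l₂+l₃=7 is odd: 3j(l;000)=0 ⇒ I=0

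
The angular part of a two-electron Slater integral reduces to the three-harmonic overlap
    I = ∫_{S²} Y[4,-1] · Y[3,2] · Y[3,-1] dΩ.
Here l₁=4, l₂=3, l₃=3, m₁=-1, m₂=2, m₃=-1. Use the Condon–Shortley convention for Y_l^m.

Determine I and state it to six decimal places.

0.145070

Checks pass: Σm=0; 10 even; l₃=3∈[1,7].
(2·4+1)(2·3+1)(2·3+1) = 441
Δ: 4! 4! 2! / 11! → 1/34650
sum: t=1:−1/72 t=2:+1/16 t=3:−1/72 = 5/144
3j²(4 3 3; 0 0 0) = Δ·Π!·Σ² = 2/77  (sign -1)
sum: t=3:−1/48 t=4:+1/144 = -1/72
3j²(4 3 3; -1 2 -1) = Δ·Π!·Σ² = 16/693  (sign -1)
combine: 4πI² = 441·2/77·16/693 = 32/121
take √, sign +1: I = 0.14506992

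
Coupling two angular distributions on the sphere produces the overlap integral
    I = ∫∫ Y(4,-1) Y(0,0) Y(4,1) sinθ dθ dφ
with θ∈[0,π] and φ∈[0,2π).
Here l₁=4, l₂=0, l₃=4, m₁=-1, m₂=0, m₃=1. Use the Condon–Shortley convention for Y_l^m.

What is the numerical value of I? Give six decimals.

-0.282095

m-sum 0 ✓  L=8 even ✓  4≤4≤4 ✓
Π(2lᵢ+1) = 9×1×9 = 81
triangle coeff Δ(4,0,4) = 1/9
Σ_t [0,0]: t=0:+1/576 = 1/576
(3j)²=1/9 [(4 0 4; 0 0 0)], sign=+1
Σ_t [0,0]: t=0:+1/720 = 1/720
(3j)²=1/9 [(4 0 4; -1 0 1)], sign=-1
⇒ 4πI² = 1/1
I = (-1)√(1/1/(4π)) = -0.28209479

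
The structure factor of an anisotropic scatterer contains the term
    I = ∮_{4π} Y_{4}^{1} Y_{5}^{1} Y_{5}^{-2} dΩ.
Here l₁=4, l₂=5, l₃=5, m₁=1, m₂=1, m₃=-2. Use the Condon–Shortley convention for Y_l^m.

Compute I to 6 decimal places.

0.128377

Checks pass: Σm=0; 14 even; l₃=5∈[1,9].
(2·4+1)(2·5+1)(2·5+1) = 1089
Δ: 4! 4! 6! / 15! → 1/3153150
sum: t=0:+1/69120 t=1:−1/1728 t=2:+1/576 t=3:−1/1728 t=4:+1/69120 = 7/11520
3j²(4 5 5; 0 0 0) = Δ·Π!·Σ² = 2/143  (sign -1)
sum: t=0:+1/103680 t=1:−1/2880 t=2:+1/1152 t=3:−1/5184 = 7/20736
3j²(4 5 5; 1 1 -2) = Δ·Π!·Σ² = 35/2574  (sign -1)
combine: 4πI² = 1089·2/143·35/2574 = 35/169
take √, sign +1: I = 0.12837656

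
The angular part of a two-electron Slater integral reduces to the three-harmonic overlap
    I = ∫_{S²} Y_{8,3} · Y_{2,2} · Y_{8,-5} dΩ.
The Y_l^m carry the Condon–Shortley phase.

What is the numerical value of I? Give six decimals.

0.151411

m-sum 0 ✓  L=18 even ✓  6≤8≤10 ✓
Π(2lᵢ+1) = 17×5×17 = 1445
triangle coeff Δ(8,2,8) = 1/348840
Σ_t [0,2]: t=0:+1/116121600 t=1:−1/25401600 t=2:+1/116121600 = -1/45158400
(3j)²=24/1615 [(8 2 8; 0 0 0)], sign=-1
Σ_t [2,2]: t=2:+1/958003200 = 1/958003200
(3j)²=13/969 [(8 2 8; 3 2 -5)], sign=-1
⇒ 4πI² = 104/361
I = (+1)√(104/361/(4π)) = 0.15141125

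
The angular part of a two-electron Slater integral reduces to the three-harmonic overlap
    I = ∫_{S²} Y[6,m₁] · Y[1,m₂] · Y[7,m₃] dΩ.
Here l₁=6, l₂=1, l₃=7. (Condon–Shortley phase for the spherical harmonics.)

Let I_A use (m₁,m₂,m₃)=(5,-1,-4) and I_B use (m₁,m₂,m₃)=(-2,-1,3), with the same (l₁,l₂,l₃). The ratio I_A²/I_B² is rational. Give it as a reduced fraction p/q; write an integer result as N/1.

1/15

Same 6,1,7: normalisation and zero-m 3j drop out of the ratio.
A: Δ: 0! 12! 2! / 15! → 1/1365; sum: t=0:+1/79833600 = 1/79833600; 3j²(6 1 7; 5 -1 -4) = Δ·Π!·Σ² = 1/455  (sign -1)
B: Δ: 0! 12! 2! / 15! → 1/1365; sum: t=0:+1/1935360 = 1/1935360; 3j²(6 1 7; -2 -1 3) = Δ·Π!·Σ² = 3/91  (sign +1)
I_A²/I_B² = (1/455)/(3/91) = 1/15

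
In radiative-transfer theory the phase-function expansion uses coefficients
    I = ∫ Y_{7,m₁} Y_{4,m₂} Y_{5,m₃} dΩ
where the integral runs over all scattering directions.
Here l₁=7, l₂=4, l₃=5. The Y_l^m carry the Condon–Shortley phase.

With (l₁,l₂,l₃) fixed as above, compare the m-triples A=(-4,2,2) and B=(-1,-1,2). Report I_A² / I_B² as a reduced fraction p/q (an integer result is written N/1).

6600/1681

l's match ⇒ only the (l;m) 3-j factors differ between A and B.
A: triangle coeff Δ(7,4,5) = 1/6126120; Σ_t [4,6]: t=4:+1/483840 t=5:−1/172800 t=6:+1/1036800 = -1/362880; (3j)²=20/1547 [(7 4 5; -4 2 2)], sign=+1
B: triangle coeff Δ(7,4,5) = 1/6126120; Σ_t [1,3]: t=1:−1/1209600 t=2:+1/69120 t=3:−1/51840 = -41/7257600; (3j)²=1681/510510 [(7 4 5; -1 -1 2)], sign=+1
I_A²/I_B² = (20/1547)/(1681/510510) = 6600/1681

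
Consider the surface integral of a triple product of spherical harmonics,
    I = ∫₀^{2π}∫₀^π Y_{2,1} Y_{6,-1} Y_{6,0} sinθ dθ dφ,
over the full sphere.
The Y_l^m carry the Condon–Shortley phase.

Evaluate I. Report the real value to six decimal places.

-0.030344

m-sum 0 ✓  L=14 even ✓  4≤6≤8 ✓
Π(2lᵢ+1) = 5×13×13 = 845
triangle coeff Δ(2,6,6) = 1/90090
Σ_t [0,2]: t=0:+1/69120 t=1:−1/14400 t=2:+1/69120 = -7/172800
(3j)²=14/715 [(2 6 6; 0 0 0)], sign=-1
Σ_t [0,1]: t=0:+1/28800 t=1:−1/34560 = 1/172800
(3j)²=1/1430 [(2 6 6; 1 -1 0)], sign=+1
⇒ 4πI² = 7/605
I = (-1)√(7/605/(4π)) = -0.03034355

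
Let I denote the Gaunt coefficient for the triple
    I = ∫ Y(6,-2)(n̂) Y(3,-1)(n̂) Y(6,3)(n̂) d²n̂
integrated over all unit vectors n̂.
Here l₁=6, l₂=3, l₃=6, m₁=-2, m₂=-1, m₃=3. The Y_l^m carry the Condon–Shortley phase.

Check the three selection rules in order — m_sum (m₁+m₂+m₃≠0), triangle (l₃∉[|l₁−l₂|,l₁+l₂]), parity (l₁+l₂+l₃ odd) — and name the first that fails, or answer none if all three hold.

parity

Σmᵢ = 0  ✓
l₃∈[|l₁−l₂|,l₁+l₂]=[3,9], have l₃=6  ✓
Σlᵢ = 15 ⇒ odd  ✗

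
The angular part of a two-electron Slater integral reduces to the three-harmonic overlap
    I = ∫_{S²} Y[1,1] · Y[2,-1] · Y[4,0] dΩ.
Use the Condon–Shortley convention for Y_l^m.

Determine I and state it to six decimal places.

l₃=4 ∉ [1,3] — triangle fails ⇒ I = 0

0.000000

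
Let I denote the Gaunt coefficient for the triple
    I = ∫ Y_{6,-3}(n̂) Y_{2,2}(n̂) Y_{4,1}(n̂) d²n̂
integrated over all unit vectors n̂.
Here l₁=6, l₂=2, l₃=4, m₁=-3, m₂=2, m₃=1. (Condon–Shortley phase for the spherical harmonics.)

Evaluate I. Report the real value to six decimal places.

-0.178526

Rules hold: Σm=0, L=12 even, 4≤4≤8.
N = 13·5·9 = 585
Δ = 4!·8!·0!/13! = 1/6435
Racah Σ t=2..2: t=2:+1/2304 = 1/2304
⇒ 3j(6 2 4; 0 0 0)² = 5/143, sgn +1
Racah Σ t=4..4: t=4:+1/17280 = 1/17280
⇒ 3j(6 2 4; -3 2 1)² = 14/715, sgn -1
4πI² = N·(3j₀)²·(3jₘ)² = 630/1573
I = -1·√(0.400509/4π) = -0.17852580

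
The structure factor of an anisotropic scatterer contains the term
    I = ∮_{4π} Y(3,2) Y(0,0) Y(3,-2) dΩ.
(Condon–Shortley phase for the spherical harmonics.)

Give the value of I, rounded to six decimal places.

Rules hold: Σm=0, L=6 even, 3≤3≤3.
N = 7·1·7 = 49
Δ = 0!·6!·0!/7! = 1/7
Racah Σ t=0..0: t=0:+1/36 = 1/36
⇒ 3j(3 0 3; 0 0 0)² = 1/7, sgn -1
Racah Σ t=0..0: t=0:+1/120 = 1/120
⇒ 3j(3 0 3; 2 0 -2)² = 1/7, sgn -1
4πI² = N·(3j₀)²·(3jₘ)² = 1/1
I = +1·√(1/4π) = 0.28209479

0.282095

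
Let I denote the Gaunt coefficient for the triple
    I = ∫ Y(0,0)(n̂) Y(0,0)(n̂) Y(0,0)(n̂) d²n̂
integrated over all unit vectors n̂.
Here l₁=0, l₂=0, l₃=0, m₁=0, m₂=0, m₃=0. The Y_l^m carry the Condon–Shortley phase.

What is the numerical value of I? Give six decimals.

m-sum 0 ✓  L=0 even ✓  0≤0≤0 ✓
Π(2lᵢ+1) = 1×1×1 = 1
triangle coeff Δ(0,0,0) = 1/1
Σ_t [0,0]: t=0:+1/1 = 1/1
(3j)²=1/1 [(0 0 0; 0 0 0)], sign=+1
(m-triple is (0,0,0) — same symbol as above.)
⇒ 4πI² = 1/1
I = (+1)√(1/1/(4π)) = 0.28209479

0.282095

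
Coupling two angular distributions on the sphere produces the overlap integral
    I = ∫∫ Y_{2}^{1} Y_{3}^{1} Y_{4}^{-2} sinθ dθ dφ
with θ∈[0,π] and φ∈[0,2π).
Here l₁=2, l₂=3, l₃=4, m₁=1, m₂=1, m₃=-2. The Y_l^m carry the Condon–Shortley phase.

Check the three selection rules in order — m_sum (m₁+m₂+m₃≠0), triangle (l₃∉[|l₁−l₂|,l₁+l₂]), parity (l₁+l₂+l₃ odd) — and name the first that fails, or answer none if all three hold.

parity

Σmᵢ = 0  ✓
l₃∈[|l₁−l₂|,l₁+l₂]=[1,5], have l₃=4  ✓
Σlᵢ = 9 ⇒ odd  ✗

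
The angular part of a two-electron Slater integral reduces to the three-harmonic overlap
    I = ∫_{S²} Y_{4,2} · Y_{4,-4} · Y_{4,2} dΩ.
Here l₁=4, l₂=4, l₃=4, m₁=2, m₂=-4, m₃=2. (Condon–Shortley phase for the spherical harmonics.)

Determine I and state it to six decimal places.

0.190983

m-sum 0 ✓  L=12 even ✓  0≤4≤8 ✓
Π(2lᵢ+1) = 9×9×9 = 729
triangle coeff Δ(4,4,4) = 1/450450
Σ_t [0,4]: t=0:+1/13824 t=1:−1/216 t=2:+1/64 t=3:−1/216 t=4:+1/13824 = 5/768
(3j)²=18/1001 [(4 4 4; 0 0 0)], sign=+1
Σ_t [0,0]: t=0:+1/2304 = 1/2304
(3j)²=5/143 [(4 4 4; 2 -4 2)], sign=+1
⇒ 4πI² = 65610/143143
I = (+1)√(65610/143143/(4π)) = 0.19098314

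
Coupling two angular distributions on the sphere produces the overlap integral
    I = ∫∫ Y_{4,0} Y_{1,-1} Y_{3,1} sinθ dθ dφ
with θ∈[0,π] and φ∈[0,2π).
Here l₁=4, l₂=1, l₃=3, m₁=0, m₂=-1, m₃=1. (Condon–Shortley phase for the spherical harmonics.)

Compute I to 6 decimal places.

Rules hold: Σm=0, L=8 even, 3≤3≤5.
N = 9·3·7 = 189
Δ = 2!·6!·0!/9! = 1/252
Racah Σ t=1..1: t=1:−1/36 = -1/36
⇒ 3j(4 1 3; 0 0 0)² = 4/63, sgn +1
Racah Σ t=0..0: t=0:+1/96 = 1/96
⇒ 3j(4 1 3; 0 -1 1)² = 1/42, sgn +1
4πI² = N·(3j₀)²·(3jₘ)² = 2/7
I = +1·√(0.285714/4π) = 0.15078601

0.150786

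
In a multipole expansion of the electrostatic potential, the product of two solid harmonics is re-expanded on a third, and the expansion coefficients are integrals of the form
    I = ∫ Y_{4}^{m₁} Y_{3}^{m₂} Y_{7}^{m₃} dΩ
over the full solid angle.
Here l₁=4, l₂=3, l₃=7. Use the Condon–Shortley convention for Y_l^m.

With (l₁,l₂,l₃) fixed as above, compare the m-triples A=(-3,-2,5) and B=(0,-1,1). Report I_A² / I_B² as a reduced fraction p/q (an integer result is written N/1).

264/175

Same 4,3,7: normalisation and zero-m 3j drop out of the ratio.
A: Δ: 0! 8! 6! / 15! → 1/45045; sum: t=0:+1/604800 = 1/604800; 3j²(4 3 7; -3 -2 5) = Δ·Π!·Σ² = 16/455  (sign +1)
B: Δ: 0! 8! 6! / 15! → 1/45045; sum: t=0:+1/27648 = 1/27648; 3j²(4 3 7; 0 -1 1) = Δ·Π!·Σ² = 10/429  (sign +1)
I_A²/I_B² = (16/455)/(10/429) = 264/175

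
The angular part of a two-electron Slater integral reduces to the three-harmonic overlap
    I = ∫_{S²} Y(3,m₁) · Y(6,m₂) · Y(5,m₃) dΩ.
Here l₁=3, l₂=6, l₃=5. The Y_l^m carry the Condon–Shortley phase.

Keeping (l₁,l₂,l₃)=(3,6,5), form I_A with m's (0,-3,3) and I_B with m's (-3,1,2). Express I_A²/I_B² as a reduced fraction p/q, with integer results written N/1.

3/49

Shared (l₁,l₂,l₃)=(3,6,5): N and (l;000)² cancel in I_A²/I_B².
A: Δ = 4!·2!·8!/15! = 1/675675; Racah Σ t=1..3: t=1:−1/17280 t=2:+1/20160 t=3:−1/483840 = -1/96768; ⇒ 3j(3 6 5; 0 -3 3)² = 1/1001, sgn -1
B: Δ = 4!·2!·8!/15! = 1/675675; Racah Σ t=4..4: t=4:+1/34560 = 1/34560; ⇒ 3j(3 6 5; -3 1 2)² = 7/429, sgn -1
I_A²/I_B² = (1/1001)/(7/429) = 3/49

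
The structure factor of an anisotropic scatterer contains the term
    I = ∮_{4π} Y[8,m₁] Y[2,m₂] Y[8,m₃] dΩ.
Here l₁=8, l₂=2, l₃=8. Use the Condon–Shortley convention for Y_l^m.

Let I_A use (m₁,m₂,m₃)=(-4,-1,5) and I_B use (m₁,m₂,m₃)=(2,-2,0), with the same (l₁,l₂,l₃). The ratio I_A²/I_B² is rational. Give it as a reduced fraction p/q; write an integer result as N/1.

117/140

Shared (l₁,l₂,l₃)=(8,2,8): N and (l;000)² cancel in I_A²/I_B².
A: Δ = 2!·14!·2!/19! = 1/348840; Racah Σ t=0..1: t=0:+1/1916006400 t=1:−1/479001600 = -1/638668800; ⇒ 3j(8 2 8; -4 -1 5)² = 117/6460, sgn +1
B: Δ = 2!·14!·2!/19! = 1/348840; Racah Σ t=0..0: t=0:+1/116121600 = 1/116121600; ⇒ 3j(8 2 8; 2 -2 0)² = 7/323, sgn +1
I_A²/I_B² = (117/6460)/(7/323) = 117/140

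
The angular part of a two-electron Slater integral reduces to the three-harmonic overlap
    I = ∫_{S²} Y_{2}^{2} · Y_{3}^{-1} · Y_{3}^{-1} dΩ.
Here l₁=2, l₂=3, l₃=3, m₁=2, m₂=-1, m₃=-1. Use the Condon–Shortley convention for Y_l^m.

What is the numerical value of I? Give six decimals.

Checks pass: Σm=0; 8 even; l₃=3∈[1,5].
(2·2+1)(2·3+1)(2·3+1) = 245
Δ: 2! 2! 4! / 9! → 1/3780
sum: t=0:+1/24 t=1:−1/4 t=2:+1/24 = -1/6
3j²(2 3 3; 0 0 0) = Δ·Π!·Σ² = 4/105  (sign +1)
sum: t=0:+1/16 = 1/16
3j²(2 3 3; 2 -1 -1) = Δ·Π!·Σ² = 2/35  (sign +1)
combine: 4πI² = 245·4/105·2/35 = 8/15
take √, sign +1: I = 0.20601291

0.206013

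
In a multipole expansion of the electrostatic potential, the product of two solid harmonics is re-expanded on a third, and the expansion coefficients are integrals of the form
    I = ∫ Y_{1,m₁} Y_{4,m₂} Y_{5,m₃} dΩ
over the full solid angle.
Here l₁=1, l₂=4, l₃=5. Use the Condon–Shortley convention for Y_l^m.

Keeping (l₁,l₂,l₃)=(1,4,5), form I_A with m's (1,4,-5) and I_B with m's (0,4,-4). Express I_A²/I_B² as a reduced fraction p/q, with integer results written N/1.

l's match ⇒ only the (l;m) 3-j factors differ between A and B.
A: triangle coeff Δ(1,4,5) = 1/495; Σ_t [0,0]: t=0:+1/80640 = 1/80640; (3j)²=1/11 [(1 4 5; 1 4 -5)], sign=+1
B: triangle coeff Δ(1,4,5) = 1/495; Σ_t [0,0]: t=0:+1/40320 = 1/40320; (3j)²=1/55 [(1 4 5; 0 4 -4)], sign=-1
I_A²/I_B² = (1/11)/(1/55) = 5/1

5/1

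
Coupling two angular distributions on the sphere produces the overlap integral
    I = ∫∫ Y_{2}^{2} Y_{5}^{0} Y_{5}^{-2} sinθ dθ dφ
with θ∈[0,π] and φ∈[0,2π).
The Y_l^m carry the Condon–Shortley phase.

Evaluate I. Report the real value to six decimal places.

-0.191372

m-sum 0 ✓  L=12 even ✓  3≤5≤7 ✓
Π(2lᵢ+1) = 5×11×11 = 605
triangle coeff Δ(2,5,5) = 1/38610
Σ_t [0,2]: t=0:+1/2880 t=1:−1/576 t=2:+1/2880 = -1/960
(3j)²=10/429 [(2 5 5; 0 0 0)], sign=+1
Σ_t [0,0]: t=0:+1/2880 = 1/2880
(3j)²=14/429 [(2 5 5; 2 0 -2)], sign=-1
⇒ 4πI² = 700/1521
I = (-1)√(700/1521/(4π)) = -0.19137248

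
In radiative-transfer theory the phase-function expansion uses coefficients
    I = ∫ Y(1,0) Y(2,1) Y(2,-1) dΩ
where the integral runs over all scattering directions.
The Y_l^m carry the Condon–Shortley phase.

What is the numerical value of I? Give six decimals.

l₁+l₂+l₃=5 is odd: 3j(l;000)=0 ⇒ I=0

0.000000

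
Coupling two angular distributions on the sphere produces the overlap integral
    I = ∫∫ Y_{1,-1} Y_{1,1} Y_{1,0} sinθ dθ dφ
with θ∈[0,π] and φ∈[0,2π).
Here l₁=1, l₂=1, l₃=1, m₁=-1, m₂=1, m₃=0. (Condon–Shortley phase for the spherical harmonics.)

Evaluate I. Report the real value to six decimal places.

L=3 odd ⇒ parity kills the (l;000) factor ⇒ I = 0

0.000000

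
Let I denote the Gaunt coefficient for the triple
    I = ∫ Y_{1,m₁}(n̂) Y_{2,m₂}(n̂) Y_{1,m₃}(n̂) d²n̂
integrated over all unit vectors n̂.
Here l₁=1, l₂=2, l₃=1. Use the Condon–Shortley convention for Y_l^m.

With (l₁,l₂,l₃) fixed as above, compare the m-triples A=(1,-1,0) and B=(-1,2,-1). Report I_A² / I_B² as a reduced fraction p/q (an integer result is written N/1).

Shared (l₁,l₂,l₃)=(1,2,1): N and (l;000)² cancel in I_A²/I_B².
A: Δ = 2!·0!·2!/5! = 1/30; Racah Σ t=0..0: t=0:+1/2 = 1/2; ⇒ 3j(1 2 1; 1 -1 0)² = 1/10, sgn -1
B: Δ = 2!·0!·2!/5! = 1/30; Racah Σ t=2..2: t=2:+1/4 = 1/4; ⇒ 3j(1 2 1; -1 2 -1)² = 1/5, sgn +1
I_A²/I_B² = (1/10)/(1/5) = 1/2

1/2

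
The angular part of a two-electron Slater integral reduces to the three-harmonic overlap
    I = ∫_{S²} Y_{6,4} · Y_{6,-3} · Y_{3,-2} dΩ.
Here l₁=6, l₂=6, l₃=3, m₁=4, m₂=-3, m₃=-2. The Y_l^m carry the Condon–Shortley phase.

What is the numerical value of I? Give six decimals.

0.000000

Σmᵢ = -1 ≠ 0, so the φ-integral vanishes; I = 0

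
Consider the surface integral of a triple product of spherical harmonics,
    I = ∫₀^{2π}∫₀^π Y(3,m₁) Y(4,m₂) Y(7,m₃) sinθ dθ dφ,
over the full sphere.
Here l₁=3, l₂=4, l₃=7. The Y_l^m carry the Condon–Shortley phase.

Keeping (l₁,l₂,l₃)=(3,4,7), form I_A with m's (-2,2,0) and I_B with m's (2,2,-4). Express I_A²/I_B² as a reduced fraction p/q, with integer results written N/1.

l's match ⇒ only the (l;m) 3-j factors differ between A and B.
A: triangle coeff Δ(3,4,7) = 1/45045; Σ_t [0,0]: t=0:+1/172800 = 1/172800; (3j)²=7/2145 [(3 4 7; -2 2 0)], sign=-1
B: triangle coeff Δ(3,4,7) = 1/45045; Σ_t [0,0]: t=0:+1/172800 = 1/172800; (3j)²=2/65 [(3 4 7; 2 2 -4)], sign=-1
I_A²/I_B² = (7/2145)/(2/65) = 7/66

7/66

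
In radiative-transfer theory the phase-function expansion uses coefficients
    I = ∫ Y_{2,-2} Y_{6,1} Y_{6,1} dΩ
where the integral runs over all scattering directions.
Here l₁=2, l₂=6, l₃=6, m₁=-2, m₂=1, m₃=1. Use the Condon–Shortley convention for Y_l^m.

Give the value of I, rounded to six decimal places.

0.196649

Rules hold: Σm=0, L=14 even, 4≤6≤8.
N = 5·13·13 = 845
Δ = 2!·2!·10!/15! = 1/90090
Racah Σ t=0..2: t=0:+1/69120 t=1:−1/14400 t=2:+1/69120 = -7/172800
⇒ 3j(2 6 6; 0 0 0)² = 14/715, sgn -1
Racah Σ t=2..2: t=2:+1/57600 = 1/57600
⇒ 3j(2 6 6; -2 1 1)² = 21/715, sgn -1
4πI² = N·(3j₀)²·(3jₘ)² = 294/605
I = +1·√(0.48595/4π) = 0.19664868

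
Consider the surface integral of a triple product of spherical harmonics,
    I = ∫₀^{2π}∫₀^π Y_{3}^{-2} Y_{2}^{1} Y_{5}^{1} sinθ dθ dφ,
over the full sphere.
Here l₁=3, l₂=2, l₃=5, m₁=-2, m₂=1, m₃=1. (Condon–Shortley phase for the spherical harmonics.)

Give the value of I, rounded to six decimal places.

Checks pass: Σm=0; 10 even; l₃=5∈[1,5].
(2·3+1)(2·2+1)(2·5+1) = 385
Δ: 0! 6! 4! / 11! → 1/2310
sum: t=0:+1/144 = 1/144
3j²(3 2 5; 0 0 0) = Δ·Π!·Σ² = 10/231  (sign -1)
sum: t=0:+1/720 = 1/720
3j²(3 2 5; -2 1 1) = Δ·Π!·Σ² = 4/385  (sign +1)
combine: 4πI² = 385·10/231·4/385 = 40/231
take √, sign -1: I = -0.11738675

-0.117387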